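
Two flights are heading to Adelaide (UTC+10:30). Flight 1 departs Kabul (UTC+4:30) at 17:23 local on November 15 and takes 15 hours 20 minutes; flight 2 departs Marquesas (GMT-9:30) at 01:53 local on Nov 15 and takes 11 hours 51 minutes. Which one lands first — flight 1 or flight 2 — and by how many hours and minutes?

the second, by 4 hours 59 minutes

Flight 1 in UTC: 17:23 − 4:30 = 12:53 on Nov 15.
+15 hours 20 minutes → arrive 04:13 UTC on Nov 16.
Flight 2 in UTC: 01:53 + 9:30 = 11:23 on Nov 15.
+11 hours and 51 minutes → arrive 23:14 UTC on Nov 15.
Flight 2 lands earlier by 4 hours 59 minutes.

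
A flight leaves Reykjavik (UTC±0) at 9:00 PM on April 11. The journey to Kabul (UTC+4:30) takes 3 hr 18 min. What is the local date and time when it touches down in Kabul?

Kabul is 4:30 ahead of Reykjavik.
After 3 hours 18 minutes it is 12:18 AM (Apr 12) in Reykjavik.
Shift by the zone difference: 12:18 AM + 4:30 = 4:48 AM on Apr 12 in Kabul.

4:48 AM on Apr 12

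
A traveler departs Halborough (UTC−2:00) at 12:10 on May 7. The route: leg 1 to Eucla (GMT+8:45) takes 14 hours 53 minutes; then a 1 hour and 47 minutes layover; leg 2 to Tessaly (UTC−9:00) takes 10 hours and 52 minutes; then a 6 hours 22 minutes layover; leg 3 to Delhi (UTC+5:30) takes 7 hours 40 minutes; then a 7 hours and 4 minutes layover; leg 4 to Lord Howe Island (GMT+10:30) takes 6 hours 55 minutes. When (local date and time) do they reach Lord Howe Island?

08:13 on May 10

Convert departure to UTC: 12:10 + 2:00 = 14:10 UTC on May 7.
Add 14 hours 53 minutes leg 1 → 05:03 UTC (May 8).
Add 1 hour and 47 minutes layover in Eucla → 06:50 UTC.
Add 10 hours and 52 minutes leg 2 → 17:42 UTC.
Add 6 hours 22 minutes layover in Tessaly → 00:04 UTC (May 9).
Add 7 hours and 40 minutes leg 3 → 07:44 UTC.
Add 7 hours and 4 minutes layover in Delhi → 14:48 UTC.
Add 6 hours and 55 minutes leg 4 → 21:43 UTC.
Lord Howe Island is UTC+10:30, so local arrival = 21:43 + 10:30 = 08:13 on May 10.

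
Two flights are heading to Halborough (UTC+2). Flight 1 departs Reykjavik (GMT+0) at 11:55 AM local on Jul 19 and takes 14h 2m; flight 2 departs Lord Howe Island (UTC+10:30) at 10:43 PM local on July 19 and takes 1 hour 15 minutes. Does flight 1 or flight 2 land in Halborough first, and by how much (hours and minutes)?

Flight 1 departs at 11:55 AM UTC (Jul 19).
+14 hours and 2 minutes → arrive 1:57 AM UTC on Jul 20.
Flight 2 in UTC: 10:43 PM − 10:30 = 12:13 PM on Jul 19.
+1 hour 15 minutes → arrive 1:28 PM UTC on Jul 19.
Flight 2 lands earlier by 12 hours 29 minutes.

the second, by 12 hours 29 minutes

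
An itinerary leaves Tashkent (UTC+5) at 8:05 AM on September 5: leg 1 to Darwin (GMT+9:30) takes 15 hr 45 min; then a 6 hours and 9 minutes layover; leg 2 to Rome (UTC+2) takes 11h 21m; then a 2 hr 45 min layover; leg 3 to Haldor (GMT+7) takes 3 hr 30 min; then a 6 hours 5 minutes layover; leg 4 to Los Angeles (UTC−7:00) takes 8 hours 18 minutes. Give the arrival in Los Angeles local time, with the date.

Convert departure to UTC: 8:05 AM − 5:00 = 3:05 AM UTC on Sep 5.
Add 15 hours 45 minutes leg 1 → 6:50 PM UTC.
Add 6 hours and 9 minutes layover in Darwin → 12:59 AM UTC (Sep 6).
Add 11 hours 21 minutes leg 2 → 12:20 PM UTC.
Add 2 hours 45 minutes layover in Rome → 3:05 PM UTC.
Add 3 hours 30 minutes leg 3 → 6:35 PM UTC.
Add 6 hours and 5 minutes layover in Haldor → 12:40 AM UTC (Sep 7).
Add 8 hours 18 minutes leg 4 → 8:58 AM UTC.
Los Angeles is UTC−7:00, so local arrival = 8:58 AM − 7:00 = 1:58 AM on Sep 7.

1:58 AM on September 7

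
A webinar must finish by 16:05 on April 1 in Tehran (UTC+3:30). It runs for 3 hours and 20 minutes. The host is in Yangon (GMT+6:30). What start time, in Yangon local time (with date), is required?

Target end time in UTC: 16:05 − 3:30 = 12:35 on Apr 1.
Subtract 3 hours 20 minutes → start 09:15 UTC on Apr 1.
Yangon is UTC+6:30: 09:15 + 6:30 = 15:45 on Apr 1.

15:45 on April 1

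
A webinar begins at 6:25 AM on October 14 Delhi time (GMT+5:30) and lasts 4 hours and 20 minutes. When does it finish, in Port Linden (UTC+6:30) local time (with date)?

11:45 AM on October 14

Convert start to UTC: 6:25 AM − 5:30 = 12:55 AM UTC on Oct 14.
Add 4 hours 20 minutes duration → 5:15 AM UTC.
Port Linden is UTC+6:30, so local end time = 5:15 AM + 6:30 = 11:45 AM on Oct 14.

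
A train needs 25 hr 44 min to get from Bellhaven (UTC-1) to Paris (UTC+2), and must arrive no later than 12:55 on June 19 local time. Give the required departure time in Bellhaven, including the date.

08:11 on Jun 18

Target arrival in UTC: 12:55 − 2:00 = 10:55 on Jun 19.
Subtract 25 hours 44 minutes → departure 09:11 UTC on Jun 18.
Bellhaven is UTC−1:00: 09:11 − 1:00 = 08:11 on Jun 18.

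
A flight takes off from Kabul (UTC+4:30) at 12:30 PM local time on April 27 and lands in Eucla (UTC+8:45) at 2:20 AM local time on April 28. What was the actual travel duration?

9 hours 35 minutes

Departure in UTC: 12:30 PM − 4:30 = 8:00 AM on Apr 27.
Arrival in UTC: 2:20 AM − 8:45 = 5:35 PM on Apr 27.
Elapsed = 5:35 PM − 8:00 AM = 9 hours 35 minutes.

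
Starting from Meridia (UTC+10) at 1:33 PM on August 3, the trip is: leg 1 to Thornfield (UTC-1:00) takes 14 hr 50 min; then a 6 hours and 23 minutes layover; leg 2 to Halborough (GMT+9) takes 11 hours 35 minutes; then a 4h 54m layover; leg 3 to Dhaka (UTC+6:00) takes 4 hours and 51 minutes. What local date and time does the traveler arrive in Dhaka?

Convert departure to UTC: 1:33 PM − 10:00 = 3:33 AM UTC on Aug 3.
Add 14 hours and 50 minutes leg 1 → 6:23 PM UTC.
Add 6 hours and 23 minutes layover in Thornfield → 12:46 AM UTC (Aug 4).
Add 11 hours 35 minutes leg 2 → 12:21 PM UTC.
Add 4 hours 54 minutes layover in Halborough → 5:15 PM UTC.
Add 4 hours 51 minutes leg 3 → 10:06 PM UTC.
Dhaka is UTC+6:00, so local arrival = 10:06 PM + 6:00 = 4:06 AM on Aug 5.

4:06 AM on Aug 5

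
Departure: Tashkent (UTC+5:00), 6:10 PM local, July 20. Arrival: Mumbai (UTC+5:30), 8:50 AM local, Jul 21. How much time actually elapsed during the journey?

Departure in UTC: 6:10 PM − 5:00 = 1:10 PM on Jul 20.
Arrival in UTC: 8:50 AM − 5:30 = 3:20 AM on Jul 21.
Elapsed = 3:20 AM − 1:10 PM (+1 day) = 14 hours 10 minutes.

14 hours 10 minutes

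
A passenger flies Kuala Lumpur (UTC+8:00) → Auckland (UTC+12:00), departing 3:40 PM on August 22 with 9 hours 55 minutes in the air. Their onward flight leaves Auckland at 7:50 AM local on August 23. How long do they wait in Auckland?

Convert departure to UTC: 3:40 PM − 8:00 = 7:40 AM UTC on Aug 22.
Add 9 hours 55 minutes flight time → 5:35 PM UTC.
Auckland is UTC+12:00, so local arrival = 5:35 PM + 12:00 = 5:35 AM on Aug 23.
Layover = 7:50 AM − 5:35 AM = 2 hours 15 minutes.

2 hours 15 minutes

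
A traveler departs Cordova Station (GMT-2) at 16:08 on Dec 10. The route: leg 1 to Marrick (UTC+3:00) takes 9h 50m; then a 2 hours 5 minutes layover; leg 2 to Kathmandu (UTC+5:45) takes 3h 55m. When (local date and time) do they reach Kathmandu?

Convert departure to UTC: 16:08 + 2:00 = 18:08 UTC on Dec 10.
Add 9 hours 50 minutes leg 1 → 03:58 UTC (Dec 11).
Add 2 hours 5 minutes layover in Marrick → 06:03 UTC.
Add 3 hours 55 minutes leg 2 → 09:58 UTC.
Kathmandu is UTC+5:45, so local arrival = 09:58 + 5:45 = 15:43 on Dec 11.

15:43 on December 11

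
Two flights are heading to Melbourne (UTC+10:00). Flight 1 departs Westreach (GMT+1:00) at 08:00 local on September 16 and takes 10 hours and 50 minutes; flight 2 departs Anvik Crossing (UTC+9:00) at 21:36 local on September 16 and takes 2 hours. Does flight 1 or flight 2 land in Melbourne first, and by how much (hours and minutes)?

the second, by 3 hours 14 minutes

Flight 1 in UTC: 08:00 − 1:00 = 07:00 on Sep 16.
+10 hours 50 minutes → arrive 17:50 UTC on Sep 16.
Flight 2 in UTC: 21:36 − 9:00 = 12:36 on Sep 16.
+2 hours → arrive 14:36 UTC on Sep 16.
Flight 2 lands earlier by 3 hours 14 minutes.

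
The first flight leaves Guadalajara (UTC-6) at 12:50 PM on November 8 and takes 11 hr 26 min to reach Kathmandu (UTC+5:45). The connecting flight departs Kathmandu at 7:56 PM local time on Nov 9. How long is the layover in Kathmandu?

Convert departure to UTC: 12:50 PM + 6:00 = 6:50 PM UTC on Nov 8.
Add 11 hours 26 minutes flight time → 6:16 AM UTC (Nov 9).
Kathmandu is UTC+5:45, so local arrival = 6:16 AM + 5:45 = 12:01 PM on Nov 9.
Layover = 7:56 PM − 12:01 PM = 7 hours 55 minutes.

7 hours 55 minutes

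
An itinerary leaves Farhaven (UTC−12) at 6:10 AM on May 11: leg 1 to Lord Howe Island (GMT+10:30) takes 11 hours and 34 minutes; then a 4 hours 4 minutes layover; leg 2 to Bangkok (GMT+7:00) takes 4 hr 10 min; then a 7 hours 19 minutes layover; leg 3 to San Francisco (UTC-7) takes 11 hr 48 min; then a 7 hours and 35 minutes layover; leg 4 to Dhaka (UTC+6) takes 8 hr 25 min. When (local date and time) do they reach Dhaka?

Convert departure to UTC: 6:10 AM + 12:00 = 6:10 PM UTC on May 11.
Add 11 hours 34 minutes leg 1 → 5:44 AM UTC (May 12).
Add 4 hours 4 minutes layover in Lord Howe Island → 9:48 AM UTC.
Add 4 hours 10 minutes leg 2 → 1:58 PM UTC.
Add 7 hours and 19 minutes layover in Bangkok → 9:17 PM UTC.
Add 11 hours 48 minutes leg 3 → 9:05 AM UTC (May 13).
Add 7 hours and 35 minutes layover in San Francisco → 4:40 PM UTC.
Add 8 hours and 25 minutes leg 4 → 1:05 AM UTC (May 14).
Dhaka is UTC+6:00, so local arrival = 1:05 AM + 6:00 = 7:05 AM on May 14.

7:05 AM on May 14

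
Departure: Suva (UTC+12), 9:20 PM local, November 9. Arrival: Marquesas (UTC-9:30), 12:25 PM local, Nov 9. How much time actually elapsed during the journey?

Departure in UTC: 9:20 PM − 12:00 = 9:20 AM on Nov 9.
Arrival in UTC: 12:25 PM + 9:30 = 9:55 PM on Nov 9.
Elapsed = 9:55 PM − 9:20 AM = 12 hours 35 minutes.

12 hours 35 minutes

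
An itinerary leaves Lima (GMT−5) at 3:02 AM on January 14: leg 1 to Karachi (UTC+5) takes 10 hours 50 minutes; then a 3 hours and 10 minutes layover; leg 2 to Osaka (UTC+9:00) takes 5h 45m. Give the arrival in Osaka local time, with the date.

12:47 PM on January 15

Convert departure to UTC: 3:02 AM + 5:00 = 8:02 AM UTC on Jan 14.
Add 10 hours and 50 minutes leg 1 → 6:52 PM UTC.
Add 3 hours and 10 minutes layover in Karachi → 10:02 PM UTC.
Add 5 hours and 45 minutes leg 2 → 3:47 AM UTC (Jan 15).
Osaka is UTC+9:00, so local arrival = 3:47 AM + 9:00 = 12:47 PM on Jan 15.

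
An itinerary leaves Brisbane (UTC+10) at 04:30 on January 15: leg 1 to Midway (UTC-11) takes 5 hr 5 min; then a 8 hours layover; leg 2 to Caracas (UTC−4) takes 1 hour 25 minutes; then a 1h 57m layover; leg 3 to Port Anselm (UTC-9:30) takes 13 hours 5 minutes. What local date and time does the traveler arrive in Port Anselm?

Convert departure to UTC: 04:30 − 10:00 = 18:30 UTC on Jan 14.
Add 5 hours 5 minutes leg 1 → 23:35 UTC.
Add 8 hours layover in Midway → 07:35 UTC (Jan 15).
Add 1 hour and 25 minutes leg 2 → 09:00 UTC.
Add 1 hour 57 minutes layover in Caracas → 10:57 UTC.
Add 13 hours 5 minutes leg 3 → 00:02 UTC (Jan 16).
Port Anselm is UTC−9:30, so local arrival = 00:02 − 9:30 = 14:32 on Jan 15.

14:32 on January 15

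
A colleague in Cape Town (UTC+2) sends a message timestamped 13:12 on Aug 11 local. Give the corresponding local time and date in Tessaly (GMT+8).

19:12 on Aug 11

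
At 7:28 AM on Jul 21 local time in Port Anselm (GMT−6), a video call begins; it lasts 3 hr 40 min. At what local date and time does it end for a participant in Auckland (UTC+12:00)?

5:08 AM on July 22

Convert start to UTC: 7:28 AM + 6:00 = 1:28 PM UTC on Jul 21.
Add 3 hours 40 minutes duration → 5:08 PM UTC.
Auckland is UTC+12:00, so local end time = 5:08 PM + 12:00 = 5:08 AM on Jul 22.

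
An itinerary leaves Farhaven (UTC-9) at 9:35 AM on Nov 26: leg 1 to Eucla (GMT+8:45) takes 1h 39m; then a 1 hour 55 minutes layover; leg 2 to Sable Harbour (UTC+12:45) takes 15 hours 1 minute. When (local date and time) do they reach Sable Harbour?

1:55 AM on November 28

Convert departure to UTC: 9:35 AM + 9:00 = 6:35 PM UTC on Nov 26.
Add 1 hour 39 minutes leg 1 → 8:14 PM UTC.
Add 1 hour 55 minutes layover in Eucla → 10:09 PM UTC.
Add 15 hours and 1 minute leg 2 → 1:10 PM UTC (Nov 27).
Sable Harbour is UTC+12:45, so local arrival = 1:10 PM + 12:45 = 1:55 AM on Nov 28.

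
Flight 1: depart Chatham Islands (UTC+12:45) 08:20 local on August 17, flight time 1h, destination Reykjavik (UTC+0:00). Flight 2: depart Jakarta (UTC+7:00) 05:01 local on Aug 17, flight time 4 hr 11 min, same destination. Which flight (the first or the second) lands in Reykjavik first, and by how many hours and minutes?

the first, by 5 hours 37 minutes

Flight 1 in UTC: 08:20 − 12:45 = 19:35 on Aug 16.
+1 hour → arrive 20:35 UTC on Aug 16.
Flight 2 in UTC: 05:01 − 7:00 = 22:01 on Aug 16.
+4 hours and 11 minutes → arrive 02:12 UTC on Aug 17.
Flight 1 lands earlier by 5 hours 37 minutes.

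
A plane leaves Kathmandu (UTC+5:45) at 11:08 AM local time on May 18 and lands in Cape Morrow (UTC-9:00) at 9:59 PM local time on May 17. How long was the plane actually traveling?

1 hour 36 minutes

Departure in UTC: 11:08 AM − 5:45 = 5:23 AM on May 18.
Arrival in UTC: 9:59 PM + 9:00 = 6:59 AM on May 18.
Elapsed = 6:59 AM − 5:23 AM = 1 hour 36 minutes.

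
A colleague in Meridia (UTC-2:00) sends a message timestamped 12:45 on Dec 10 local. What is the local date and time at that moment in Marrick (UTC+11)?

01:45 on December 11

Marrick is 13:00 ahead of Meridia.
Shift by the zone difference: 12:45 + 13:00 = 01:45 on Dec 11 in Marrick.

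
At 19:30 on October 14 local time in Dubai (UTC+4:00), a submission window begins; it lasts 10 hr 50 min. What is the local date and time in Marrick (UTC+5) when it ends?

Marrick is 1:00 ahead of Dubai.
After 10 hours 50 minutes it is 06:20 (Oct 15) in Dubai.
Shift by the zone difference: 06:20 + 1:00 = 07:20 on Oct 15 in Marrick.

07:20 on Oct 15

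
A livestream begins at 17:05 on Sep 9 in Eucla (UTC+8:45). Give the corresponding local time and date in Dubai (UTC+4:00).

12:20 on September 9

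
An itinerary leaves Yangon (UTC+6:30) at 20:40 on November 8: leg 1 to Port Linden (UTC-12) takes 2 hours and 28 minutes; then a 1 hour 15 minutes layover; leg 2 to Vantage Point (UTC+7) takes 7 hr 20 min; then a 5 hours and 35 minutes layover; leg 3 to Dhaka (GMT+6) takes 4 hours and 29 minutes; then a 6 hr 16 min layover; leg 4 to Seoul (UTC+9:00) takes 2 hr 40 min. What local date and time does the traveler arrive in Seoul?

05:13 on November 10

Convert departure to UTC: 20:40 − 6:30 = 14:10 UTC on Nov 8.
Add 2 hours 28 minutes leg 1 → 16:38 UTC.
Add 1 hour 15 minutes layover in Port Linden → 17:53 UTC.
Add 7 hours and 20 minutes leg 2 → 01:13 UTC (Nov 9).
Add 5 hours and 35 minutes layover in Vantage Point → 06:48 UTC.
Add 4 hours 29 minutes leg 3 → 11:17 UTC.
Add 6 hours and 16 minutes layover in Dhaka → 17:33 UTC.
Add 2 hours 40 minutes leg 4 → 20:13 UTC.
Seoul is UTC+9:00, so local arrival = 20:13 + 9:00 = 05:13 on Nov 10.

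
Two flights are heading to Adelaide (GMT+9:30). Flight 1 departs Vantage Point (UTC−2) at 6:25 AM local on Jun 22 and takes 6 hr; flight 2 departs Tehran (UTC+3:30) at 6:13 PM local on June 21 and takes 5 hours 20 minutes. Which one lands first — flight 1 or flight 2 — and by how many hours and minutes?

the second, by 18 hours 22 minutes

Flight 1 in UTC: 6:25 AM + 2:00 = 8:25 AM on Jun 22.
+6 hours → arrive 2:25 PM UTC on Jun 22.
Flight 2 in UTC: 6:13 PM − 3:30 = 2:43 PM on Jun 21.
+5 hours 20 minutes → arrive 8:03 PM UTC on Jun 21.
Flight 2 lands earlier by 18 hours 22 minutes.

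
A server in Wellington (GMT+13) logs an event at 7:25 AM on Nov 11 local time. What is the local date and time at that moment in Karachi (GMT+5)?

11:25 PM on November 10

Karachi is 8:00 behind Wellington.
Shift by the zone difference: 7:25 AM − 8:00 = 11:25 PM on Nov 10 in Karachi.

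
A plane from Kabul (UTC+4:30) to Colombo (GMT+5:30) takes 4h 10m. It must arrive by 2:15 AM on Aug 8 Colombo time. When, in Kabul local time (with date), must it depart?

Target arrival in UTC: 2:15 AM − 5:30 = 8:45 PM on Aug 7.
Subtract 4 hours and 10 minutes → departure 4:35 PM UTC on Aug 7.
Kabul is UTC+4:30: 4:35 PM + 4:30 = 9:05 PM on Aug 7.

9:05 PM on August 7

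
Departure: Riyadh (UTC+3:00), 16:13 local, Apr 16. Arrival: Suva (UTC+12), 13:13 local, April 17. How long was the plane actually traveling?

Departure in UTC: 16:13 − 3:00 = 13:13 on Apr 16.
Arrival in UTC: 13:13 − 12:00 = 01:13 on Apr 17.
Elapsed = 01:13 − 13:13 (+1 day) = 12 hours.

12 hours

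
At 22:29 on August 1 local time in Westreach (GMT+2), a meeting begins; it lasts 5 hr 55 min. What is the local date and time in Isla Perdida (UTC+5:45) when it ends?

08:09 on August 2

Convert start to UTC: 22:29 − 2:00 = 20:29 UTC on Aug 1.
Add 5 hours and 55 minutes duration → 02:24 UTC (Aug 2).
Isla Perdida is UTC+5:45, so local end time = 02:24 + 5:45 = 08:09 on Aug 2.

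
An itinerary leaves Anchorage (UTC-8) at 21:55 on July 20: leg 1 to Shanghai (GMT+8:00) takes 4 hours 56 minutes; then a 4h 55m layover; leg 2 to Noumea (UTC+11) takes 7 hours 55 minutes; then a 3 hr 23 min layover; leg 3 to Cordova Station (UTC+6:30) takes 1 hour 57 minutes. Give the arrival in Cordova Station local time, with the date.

Convert departure to UTC: 21:55 + 8:00 = 05:55 UTC on Jul 21.
Add 4 hours and 56 minutes leg 1 → 10:51 UTC.
Add 4 hours 55 minutes layover in Shanghai → 15:46 UTC.
Add 7 hours 55 minutes leg 2 → 23:41 UTC.
Add 3 hours 23 minutes layover in Noumea → 03:04 UTC (Jul 22).
Add 1 hour and 57 minutes leg 3 → 05:01 UTC.
Cordova Station is UTC+6:30, so local arrival = 05:01 + 6:30 = 11:31 on Jul 22.

11:31 on July 22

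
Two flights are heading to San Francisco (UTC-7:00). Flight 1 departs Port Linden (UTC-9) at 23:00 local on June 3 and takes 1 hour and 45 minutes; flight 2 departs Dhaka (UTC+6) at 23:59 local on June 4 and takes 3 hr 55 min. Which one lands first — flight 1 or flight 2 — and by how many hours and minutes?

Flight 1 in UTC: 23:00 + 9:00 = 08:00 on Jun 4.
+1 hour and 45 minutes → arrive 09:45 UTC on Jun 4.
Flight 2 in UTC: 23:59 − 6:00 = 17:59 on Jun 4.
+3 hours 55 minutes → arrive 21:54 UTC on Jun 4.
Flight 1 lands earlier by 12 hours 9 minutes.

the first, by 12 hours 9 minutes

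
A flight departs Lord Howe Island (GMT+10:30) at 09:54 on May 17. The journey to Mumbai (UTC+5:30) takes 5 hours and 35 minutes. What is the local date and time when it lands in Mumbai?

Convert departure to UTC: 09:54 − 10:30 = 23:24 UTC on May 16.
Add 5 hours and 35 minutes travel time → 04:59 UTC (May 17).
Mumbai is UTC+5:30, so local arrival = 04:59 + 5:30 = 10:29 on May 17.

10:29 on May 17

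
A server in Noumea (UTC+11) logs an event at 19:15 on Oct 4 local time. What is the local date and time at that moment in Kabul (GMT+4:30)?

12:45 on October 4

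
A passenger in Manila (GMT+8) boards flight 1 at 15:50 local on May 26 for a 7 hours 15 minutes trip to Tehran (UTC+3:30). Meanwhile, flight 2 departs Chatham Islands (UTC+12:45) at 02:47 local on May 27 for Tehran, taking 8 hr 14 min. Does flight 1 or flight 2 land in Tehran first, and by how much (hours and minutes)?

the first, by 7 hours 11 minutes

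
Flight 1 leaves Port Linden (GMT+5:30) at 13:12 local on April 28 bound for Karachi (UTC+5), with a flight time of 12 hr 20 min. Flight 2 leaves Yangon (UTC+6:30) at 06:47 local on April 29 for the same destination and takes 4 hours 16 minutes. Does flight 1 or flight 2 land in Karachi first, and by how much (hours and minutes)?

the first, by 8 hours 31 minutes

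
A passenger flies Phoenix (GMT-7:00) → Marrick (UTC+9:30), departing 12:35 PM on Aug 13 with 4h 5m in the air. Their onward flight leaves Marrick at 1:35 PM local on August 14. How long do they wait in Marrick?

4 hours 25 minutes

Convert departure to UTC: 12:35 PM + 7:00 = 7:35 PM UTC on Aug 13.
Add 4 hours and 5 minutes flight time → 11:40 PM UTC.
Marrick is UTC+9:30, so local arrival = 11:40 PM + 9:30 = 9:10 AM on Aug 14.
Layover = 1:35 PM − 9:10 AM = 4 hours 25 minutes.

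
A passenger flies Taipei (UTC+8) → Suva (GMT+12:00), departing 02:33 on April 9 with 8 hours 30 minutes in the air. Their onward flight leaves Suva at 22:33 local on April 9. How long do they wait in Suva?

7 hours 30 minutes

Convert departure to UTC: 02:33 − 8:00 = 18:33 UTC on Apr 8.
Add 8 hours and 30 minutes flight time → 03:03 UTC (Apr 9).
Suva is UTC+12:00, so local arrival = 03:03 + 12:00 = 15:03 on Apr 9.
Layover = 22:33 − 15:03 = 7 hours 30 minutes.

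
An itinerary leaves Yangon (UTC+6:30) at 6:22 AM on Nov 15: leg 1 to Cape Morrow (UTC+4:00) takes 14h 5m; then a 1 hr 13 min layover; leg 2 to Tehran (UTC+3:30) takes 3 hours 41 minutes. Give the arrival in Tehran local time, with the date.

10:21 PM on November 15

Convert departure to UTC: 6:22 AM − 6:30 = 11:52 PM UTC on Nov 14.
Add 14 hours and 5 minutes leg 1 → 1:57 PM UTC (Nov 15).
Add 1 hour 13 minutes layover in Cape Morrow → 3:10 PM UTC.
Add 3 hours 41 minutes leg 2 → 6:51 PM UTC.
Tehran is UTC+3:30, so local arrival = 6:51 PM + 3:30 = 10:21 PM on Nov 15.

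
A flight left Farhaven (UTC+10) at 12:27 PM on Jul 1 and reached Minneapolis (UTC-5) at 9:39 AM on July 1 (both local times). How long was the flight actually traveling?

12 hours 12 minutes

Minneapolis is 15:00 behind Farhaven.
Clock-face elapsed time (ignoring zones) is −2 hours 48 minutes.
Actual elapsed = −2 hours 48 minutes + 15:00 = 12 hours 12 minutes.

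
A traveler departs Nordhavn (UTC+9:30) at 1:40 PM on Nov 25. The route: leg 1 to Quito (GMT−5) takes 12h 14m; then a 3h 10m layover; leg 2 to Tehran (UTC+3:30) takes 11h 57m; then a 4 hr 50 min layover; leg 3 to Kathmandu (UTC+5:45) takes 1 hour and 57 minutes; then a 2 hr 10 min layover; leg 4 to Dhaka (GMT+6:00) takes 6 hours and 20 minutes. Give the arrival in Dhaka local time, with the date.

Convert departure to UTC: 1:40 PM − 9:30 = 4:10 AM UTC on Nov 25.
Add 12 hours 14 minutes leg 1 → 4:24 PM UTC.
Add 3 hours and 10 minutes layover in Quito → 7:34 PM UTC.
Add 11 hours and 57 minutes leg 2 → 7:31 AM UTC (Nov 26).
Add 4 hours and 50 minutes layover in Tehran → 12:21 PM UTC.
Add 1 hour 57 minutes leg 3 → 2:18 PM UTC.
Add 2 hours 10 minutes layover in Kathmandu → 4:28 PM UTC.
Add 6 hours 20 minutes leg 4 → 10:48 PM UTC.
Dhaka is UTC+6:00, so local arrival = 10:48 PM + 6:00 = 4:48 AM on Nov 27.

4:48 AM on November 27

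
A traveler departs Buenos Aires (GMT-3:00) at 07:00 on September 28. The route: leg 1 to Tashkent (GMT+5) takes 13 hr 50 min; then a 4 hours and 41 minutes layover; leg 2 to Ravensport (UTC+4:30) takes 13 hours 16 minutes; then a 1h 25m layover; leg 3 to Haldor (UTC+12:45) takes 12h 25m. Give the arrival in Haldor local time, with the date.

Convert departure to UTC: 07:00 + 3:00 = 10:00 UTC on Sep 28.
Add 13 hours 50 minutes leg 1 → 23:50 UTC.
Add 4 hours and 41 minutes layover in Tashkent → 04:31 UTC (Sep 29).
Add 13 hours 16 minutes leg 2 → 17:47 UTC.
Add 1 hour and 25 minutes layover in Ravensport → 19:12 UTC.
Add 12 hours 25 minutes leg 3 → 07:37 UTC (Sep 30).
Haldor is UTC+12:45, so local arrival = 07:37 + 12:45 = 20:22 on Sep 30.

20:22 on September 30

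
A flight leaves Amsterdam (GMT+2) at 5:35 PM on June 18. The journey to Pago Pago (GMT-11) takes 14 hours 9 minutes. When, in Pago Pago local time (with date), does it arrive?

6:44 PM on June 18

Convert departure to UTC: 5:35 PM − 2:00 = 3:35 PM UTC on Jun 18.
Add 14 hours and 9 minutes travel time → 5:44 AM UTC (Jun 19).
Pago Pago is UTC−11:00, so local arrival = 5:44 AM − 11:00 = 6:44 PM on Jun 18.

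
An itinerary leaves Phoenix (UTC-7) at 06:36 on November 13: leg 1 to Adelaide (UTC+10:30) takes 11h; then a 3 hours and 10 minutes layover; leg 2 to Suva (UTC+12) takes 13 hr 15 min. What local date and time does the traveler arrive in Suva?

Convert departure to UTC: 06:36 + 7:00 = 13:36 UTC on Nov 13.
Add 11 hours leg 1 → 00:36 UTC (Nov 14).
Add 3 hours and 10 minutes layover in Adelaide → 03:46 UTC.
Add 13 hours 15 minutes leg 2 → 17:01 UTC.
Suva is UTC+12:00, so local arrival = 17:01 + 12:00 = 05:01 on Nov 15.

05:01 on November 15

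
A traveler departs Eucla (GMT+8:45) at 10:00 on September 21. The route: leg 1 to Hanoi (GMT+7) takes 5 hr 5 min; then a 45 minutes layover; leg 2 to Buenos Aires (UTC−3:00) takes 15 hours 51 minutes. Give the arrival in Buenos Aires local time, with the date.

Convert departure to UTC: 10:00 − 8:45 = 01:15 UTC on Sep 21.
Add 5 hours and 5 minutes leg 1 → 06:20 UTC.
Add 45 minutes layover in Hanoi → 07:05 UTC.
Add 15 hours and 51 minutes leg 2 → 22:56 UTC.
Buenos Aires is UTC−3:00, so local arrival = 22:56 − 3:00 = 19:56 on Sep 21.

19:56 on Sep 21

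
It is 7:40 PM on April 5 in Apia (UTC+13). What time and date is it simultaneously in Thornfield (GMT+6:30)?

1:10 PM on Apr 5

Thornfield is 6:30 behind Apia.
Shift by the zone difference: 7:40 PM − 6:30 = 1:10 PM on Apr 5 in Thornfield.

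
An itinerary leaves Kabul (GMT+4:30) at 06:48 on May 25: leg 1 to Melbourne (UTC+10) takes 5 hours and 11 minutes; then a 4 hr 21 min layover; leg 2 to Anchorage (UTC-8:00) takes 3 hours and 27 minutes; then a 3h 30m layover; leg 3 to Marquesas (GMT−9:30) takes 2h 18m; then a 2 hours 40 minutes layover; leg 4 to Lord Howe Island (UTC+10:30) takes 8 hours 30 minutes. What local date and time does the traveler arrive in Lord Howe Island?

18:45 on May 26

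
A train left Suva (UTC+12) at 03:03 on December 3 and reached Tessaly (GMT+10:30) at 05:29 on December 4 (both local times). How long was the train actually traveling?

27 hours 56 minutes

Departure in UTC: 03:03 − 12:00 = 15:03 on Dec 2.
Arrival in UTC: 05:29 − 10:30 = 18:59 on Dec 3.
Elapsed = 18:59 − 15:03 (+1 day) = 27 hours 56 minutes.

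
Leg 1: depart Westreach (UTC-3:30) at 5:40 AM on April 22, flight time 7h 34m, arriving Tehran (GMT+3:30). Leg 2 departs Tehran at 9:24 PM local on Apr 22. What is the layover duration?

1 hour 10 minutes

Convert departure to UTC: 5:40 AM + 3:30 = 9:10 AM UTC on Apr 22.
Add 7 hours 34 minutes flight time → 4:44 PM UTC.
Tehran is UTC+3:30, so local arrival = 4:44 PM + 3:30 = 8:14 PM on Apr 22.
Layover = 9:24 PM − 8:14 PM = 1 hour 10 minutes.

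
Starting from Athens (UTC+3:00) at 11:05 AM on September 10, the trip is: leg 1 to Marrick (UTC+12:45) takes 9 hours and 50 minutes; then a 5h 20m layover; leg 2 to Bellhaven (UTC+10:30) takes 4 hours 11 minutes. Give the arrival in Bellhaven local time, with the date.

1:56 PM on September 11

Convert departure to UTC: 11:05 AM − 3:00 = 8:05 AM UTC on Sep 10.
Add 9 hours and 50 minutes leg 1 → 5:55 PM UTC.
Add 5 hours and 20 minutes layover in Marrick → 11:15 PM UTC.
Add 4 hours 11 minutes leg 2 → 3:26 AM UTC (Sep 11).
Bellhaven is UTC+10:30, so local arrival = 3:26 AM + 10:30 = 1:56 PM on Sep 11.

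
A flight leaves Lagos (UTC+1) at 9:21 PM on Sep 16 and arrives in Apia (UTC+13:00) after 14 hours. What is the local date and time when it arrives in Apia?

11:21 PM on Sep 17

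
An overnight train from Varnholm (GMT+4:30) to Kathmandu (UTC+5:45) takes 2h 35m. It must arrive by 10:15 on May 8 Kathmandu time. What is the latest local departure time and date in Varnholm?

Target arrival in UTC: 10:15 − 5:45 = 04:30 on May 8.
Subtract 2 hours 35 minutes → departure 01:55 UTC on May 8.
Varnholm is UTC+4:30: 01:55 + 4:30 = 06:25 on May 8.

06:25 on May 8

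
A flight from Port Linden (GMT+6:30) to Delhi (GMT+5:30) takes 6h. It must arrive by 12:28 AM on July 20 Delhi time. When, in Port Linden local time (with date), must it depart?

Target arrival in UTC: 12:28 AM − 5:30 = 6:58 PM on Jul 19.
Subtract 6 hours → departure 12:58 PM UTC on Jul 19.
Port Linden is UTC+6:30: 12:58 PM + 6:30 = 7:28 PM on Jul 19.

7:28 PM on Jul 19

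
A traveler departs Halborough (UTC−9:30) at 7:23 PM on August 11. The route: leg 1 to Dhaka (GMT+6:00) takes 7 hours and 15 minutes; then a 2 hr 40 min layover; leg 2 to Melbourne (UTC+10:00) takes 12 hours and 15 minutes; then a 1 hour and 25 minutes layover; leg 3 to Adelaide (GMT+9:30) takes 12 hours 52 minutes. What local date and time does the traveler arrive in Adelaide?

Convert departure to UTC: 7:23 PM + 9:30 = 4:53 AM UTC on Aug 12.
Add 7 hours 15 minutes leg 1 → 12:08 PM UTC.
Add 2 hours 40 minutes layover in Dhaka → 2:48 PM UTC.
Add 12 hours 15 minutes leg 2 → 3:03 AM UTC (Aug 13).
Add 1 hour and 25 minutes layover in Melbourne → 4:28 AM UTC.
Add 12 hours 52 minutes leg 3 → 5:20 PM UTC.
Adelaide is UTC+9:30, so local arrival = 5:20 PM + 9:30 = 2:50 AM on Aug 14.

2:50 AM on August 14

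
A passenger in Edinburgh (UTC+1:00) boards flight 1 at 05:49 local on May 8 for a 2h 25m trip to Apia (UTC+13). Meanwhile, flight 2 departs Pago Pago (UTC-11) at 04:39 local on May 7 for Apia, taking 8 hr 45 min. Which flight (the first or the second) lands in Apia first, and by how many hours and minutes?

Flight 1 in UTC: 05:49 − 1:00 = 04:49 on May 8.
+2 hours and 25 minutes → arrive 07:14 UTC on May 8.
Flight 2 in UTC: 04:39 + 11:00 = 15:39 on May 7.
+8 hours and 45 minutes → arrive 00:24 UTC on May 8.
Flight 2 lands earlier by 6 hours 50 minutes.

the second, by 6 hours 50 minutes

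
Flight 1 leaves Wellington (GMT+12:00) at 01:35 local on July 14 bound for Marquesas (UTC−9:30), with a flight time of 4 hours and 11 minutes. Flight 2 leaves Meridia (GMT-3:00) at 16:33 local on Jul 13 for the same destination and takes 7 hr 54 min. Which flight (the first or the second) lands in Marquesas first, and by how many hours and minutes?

Flight 1 in UTC: 01:35 − 12:00 = 13:35 on Jul 13.
+4 hours 11 minutes → arrive 17:46 UTC on Jul 13.
Flight 2 in UTC: 16:33 + 3:00 = 19:33 on Jul 13.
+7 hours and 54 minutes → arrive 03:27 UTC on Jul 14.
Flight 1 lands earlier by 9 hours 41 minutes.

the first, by 9 hours 41 minutes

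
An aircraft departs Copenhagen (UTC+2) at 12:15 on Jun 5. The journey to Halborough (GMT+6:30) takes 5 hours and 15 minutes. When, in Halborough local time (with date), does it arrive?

22:00 on June 5

Convert departure to UTC: 12:15 − 2:00 = 10:15 UTC on Jun 5.
Add 5 hours and 15 minutes travel time → 15:30 UTC.
Halborough is UTC+6:30, so local arrival = 15:30 + 6:30 = 22:00 on Jun 5.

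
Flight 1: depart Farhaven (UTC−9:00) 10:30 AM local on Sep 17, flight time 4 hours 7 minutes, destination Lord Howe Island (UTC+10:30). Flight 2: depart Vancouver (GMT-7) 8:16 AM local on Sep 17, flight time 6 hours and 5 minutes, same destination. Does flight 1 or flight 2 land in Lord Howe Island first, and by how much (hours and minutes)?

Flight 1 in UTC: 10:30 AM + 9:00 = 7:30 PM on Sep 17.
+4 hours and 7 minutes → arrive 11:37 PM UTC on Sep 17.
Flight 2 in UTC: 8:16 AM + 7:00 = 3:16 PM on Sep 17.
+6 hours 5 minutes → arrive 9:21 PM UTC on Sep 17.
Flight 2 lands earlier by 2 hours 16 minutes.

the second, by 2 hours 16 minutes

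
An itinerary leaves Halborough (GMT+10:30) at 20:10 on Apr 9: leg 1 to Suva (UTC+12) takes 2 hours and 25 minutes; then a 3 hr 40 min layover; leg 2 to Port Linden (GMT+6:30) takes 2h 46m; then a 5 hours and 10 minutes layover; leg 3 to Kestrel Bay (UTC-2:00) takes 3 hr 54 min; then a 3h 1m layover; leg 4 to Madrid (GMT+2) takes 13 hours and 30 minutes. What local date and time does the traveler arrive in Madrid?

Convert departure to UTC: 20:10 − 10:30 = 09:40 UTC on Apr 9.
Add 2 hours and 25 minutes leg 1 → 12:05 UTC.
Add 3 hours and 40 minutes layover in Suva → 15:45 UTC.
Add 2 hours 46 minutes leg 2 → 18:31 UTC.
Add 5 hours and 10 minutes layover in Port Linden → 23:41 UTC.
Add 3 hours 54 minutes leg 3 → 03:35 UTC (Apr 10).
Add 3 hours 1 minute layover in Kestrel Bay → 06:36 UTC.
Add 13 hours and 30 minutes leg 4 → 20:06 UTC.
Madrid is UTC+2:00, so local arrival = 20:06 + 2:00 = 22:06 on Apr 10.

22:06 on April 10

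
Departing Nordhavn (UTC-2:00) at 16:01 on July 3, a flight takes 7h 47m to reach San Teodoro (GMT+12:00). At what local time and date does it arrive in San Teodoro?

13:48 on July 4

Convert departure to UTC: 16:01 + 2:00 = 18:01 UTC on Jul 3.
Add 7 hours 47 minutes travel time → 01:48 UTC (Jul 4).
San Teodoro is UTC+12:00, so local arrival = 01:48 + 12:00 = 13:48 on Jul 4.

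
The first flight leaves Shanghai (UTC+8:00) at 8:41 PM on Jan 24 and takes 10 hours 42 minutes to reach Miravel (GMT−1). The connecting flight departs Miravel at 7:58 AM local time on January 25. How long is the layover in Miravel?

9 hours 35 minutes

Convert departure to UTC: 8:41 PM − 8:00 = 12:41 PM UTC on Jan 24.
Add 10 hours 42 minutes flight time → 11:23 PM UTC.
Miravel is UTC−1:00, so local arrival = 11:23 PM − 1:00 = 10:23 PM on Jan 24.
Layover = 7:58 AM − 10:23 PM (+1 day) = 9 hours 35 minutes.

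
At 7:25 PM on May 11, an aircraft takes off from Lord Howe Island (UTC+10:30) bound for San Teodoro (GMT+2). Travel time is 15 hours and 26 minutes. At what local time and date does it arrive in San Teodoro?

Convert departure to UTC: 7:25 PM − 10:30 = 8:55 AM UTC on May 11.
Add 15 hours 26 minutes travel time → 12:21 AM UTC (May 12).
San Teodoro is UTC+2:00, so local arrival = 12:21 AM + 2:00 = 2:21 AM on May 12.

2:21 AM on May 12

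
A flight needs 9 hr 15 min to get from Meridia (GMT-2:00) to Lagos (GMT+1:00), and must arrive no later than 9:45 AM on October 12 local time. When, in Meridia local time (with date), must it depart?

9:30 PM on October 11

Target arrival in UTC: 9:45 AM − 1:00 = 8:45 AM on Oct 12.
Subtract 9 hours and 15 minutes → departure 11:30 PM UTC on Oct 11.
Meridia is UTC−2:00: 11:30 PM − 2:00 = 9:30 PM on Oct 11.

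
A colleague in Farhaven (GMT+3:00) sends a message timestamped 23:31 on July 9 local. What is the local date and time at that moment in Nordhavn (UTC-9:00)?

11:31 on Jul 9

In UTC: 23:31 − 3:00 = 20:31 on Jul 9.
Nordhavn is UTC−9:00: 20:31 − 9:00 = 11:31 on Jul 9.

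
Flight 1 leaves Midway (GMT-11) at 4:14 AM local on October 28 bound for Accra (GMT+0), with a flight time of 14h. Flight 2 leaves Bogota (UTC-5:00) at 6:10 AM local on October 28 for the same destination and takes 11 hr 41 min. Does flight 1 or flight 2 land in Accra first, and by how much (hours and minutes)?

Flight 1 in UTC: 4:14 AM + 11:00 = 3:14 PM on Oct 28.
+14 hours → arrive 5:14 AM UTC on Oct 29.
Flight 2 in UTC: 6:10 AM + 5:00 = 11:10 AM on Oct 28.
+11 hours 41 minutes → arrive 10:51 PM UTC on Oct 28.
Flight 2 lands earlier by 6 hours 23 minutes.

the second, by 6 hours 23 minutes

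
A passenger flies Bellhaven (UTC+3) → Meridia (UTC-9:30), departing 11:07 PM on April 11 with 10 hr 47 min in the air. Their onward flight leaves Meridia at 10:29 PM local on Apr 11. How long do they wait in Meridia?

1 hour 5 minutes

Convert departure to UTC: 11:07 PM − 3:00 = 8:07 PM UTC on Apr 11.
Add 10 hours 47 minutes flight time → 6:54 AM UTC (Apr 12).
Meridia is UTC−9:30, so local arrival = 6:54 AM − 9:30 = 9:24 PM on Apr 11.
Layover = 10:29 PM − 9:24 PM = 1 hour 5 minutes.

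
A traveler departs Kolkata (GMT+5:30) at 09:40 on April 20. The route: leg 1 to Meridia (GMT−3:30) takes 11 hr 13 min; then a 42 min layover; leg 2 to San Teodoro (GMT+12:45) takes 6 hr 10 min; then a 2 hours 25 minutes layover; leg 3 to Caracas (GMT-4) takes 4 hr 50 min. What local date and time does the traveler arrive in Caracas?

Convert departure to UTC: 09:40 − 5:30 = 04:10 UTC on Apr 20.
Add 11 hours 13 minutes leg 1 → 15:23 UTC.
Add 42 minutes layover in Meridia → 16:05 UTC.
Add 6 hours and 10 minutes leg 2 → 22:15 UTC.
Add 2 hours and 25 minutes layover in San Teodoro → 00:40 UTC (Apr 21).
Add 4 hours and 50 minutes leg 3 → 05:30 UTC.
Caracas is UTC−4:00, so local arrival = 05:30 − 4:00 = 01:30 on Apr 21.

01:30 on Apr 21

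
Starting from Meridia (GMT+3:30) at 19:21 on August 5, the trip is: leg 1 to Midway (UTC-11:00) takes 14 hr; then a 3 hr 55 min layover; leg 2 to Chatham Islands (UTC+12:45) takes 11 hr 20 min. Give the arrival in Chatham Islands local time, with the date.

Convert departure to UTC: 19:21 − 3:30 = 15:51 UTC on Aug 5.
Add 14 hours leg 1 → 05:51 UTC (Aug 6).
Add 3 hours and 55 minutes layover in Midway → 09:46 UTC.
Add 11 hours 20 minutes leg 2 → 21:06 UTC.
Chatham Islands is UTC+12:45, so local arrival = 21:06 + 12:45 = 09:51 on Aug 7.

09:51 on Aug 7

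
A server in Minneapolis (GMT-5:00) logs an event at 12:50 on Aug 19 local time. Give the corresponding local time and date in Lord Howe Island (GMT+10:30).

04:20 on August 20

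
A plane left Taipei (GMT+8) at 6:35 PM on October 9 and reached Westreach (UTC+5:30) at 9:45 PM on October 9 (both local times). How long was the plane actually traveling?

5 hours 40 minutes

Departure in UTC: 6:35 PM − 8:00 = 10:35 AM on Oct 9.
Arrival in UTC: 9:45 PM − 5:30 = 4:15 PM on Oct 9.
Elapsed = 4:15 PM − 10:35 AM = 5 hours 40 minutes.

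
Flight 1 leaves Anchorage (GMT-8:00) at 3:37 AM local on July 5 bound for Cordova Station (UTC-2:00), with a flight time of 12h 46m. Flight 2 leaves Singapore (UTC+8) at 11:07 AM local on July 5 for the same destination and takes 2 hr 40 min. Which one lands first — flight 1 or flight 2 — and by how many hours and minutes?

Flight 1 in UTC: 3:37 AM + 8:00 = 11:37 AM on Jul 5.
+12 hours 46 minutes → arrive 12:23 AM UTC on Jul 6.
Flight 2 in UTC: 11:07 AM − 8:00 = 3:07 AM on Jul 5.
+2 hours and 40 minutes → arrive 5:47 AM UTC on Jul 5.
Flight 2 lands earlier by 18 hours 36 minutes.

the second, by 18 hours 36 minutes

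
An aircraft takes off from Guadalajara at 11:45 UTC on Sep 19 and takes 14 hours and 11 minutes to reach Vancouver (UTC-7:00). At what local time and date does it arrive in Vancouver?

18:56 on Sep 19

Departure is given in UTC: 11:45 on Sep 19.
Add 14 hours 11 minutes → 01:56 UTC (Sep 20).
Vancouver is UTC−7:00: 01:56 − 7:00 = 18:56 on Sep 19.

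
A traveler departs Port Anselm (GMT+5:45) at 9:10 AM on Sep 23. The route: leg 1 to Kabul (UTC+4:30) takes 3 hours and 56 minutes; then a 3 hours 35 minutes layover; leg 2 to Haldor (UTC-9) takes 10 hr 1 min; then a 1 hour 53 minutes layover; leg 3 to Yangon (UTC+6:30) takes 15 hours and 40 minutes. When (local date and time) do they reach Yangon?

9:00 PM on Sep 24

Convert departure to UTC: 9:10 AM − 5:45 = 3:25 AM UTC on Sep 23.
Add 3 hours and 56 minutes leg 1 → 7:21 AM UTC.
Add 3 hours and 35 minutes layover in Kabul → 10:56 AM UTC.
Add 10 hours 1 minute leg 2 → 8:57 PM UTC.
Add 1 hour and 53 minutes layover in Haldor → 10:50 PM UTC.
Add 15 hours 40 minutes leg 3 → 2:30 PM UTC (Sep 24).
Yangon is UTC+6:30, so local arrival = 2:30 PM + 6:30 = 9:00 PM on Sep 24.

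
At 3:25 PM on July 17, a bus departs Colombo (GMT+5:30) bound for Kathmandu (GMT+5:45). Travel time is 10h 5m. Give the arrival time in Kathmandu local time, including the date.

1:45 AM on Jul 18

Kathmandu is 0:15 ahead of Colombo.
After 10 hours and 5 minutes it is 1:30 AM (Jul 18) in Colombo.
Shift by the zone difference: 1:30 AM + 0:15 = 1:45 AM on Jul 18 in Kathmandu.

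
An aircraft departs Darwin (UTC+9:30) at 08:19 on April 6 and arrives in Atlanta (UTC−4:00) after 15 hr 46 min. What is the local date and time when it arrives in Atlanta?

Convert departure to UTC: 08:19 − 9:30 = 22:49 UTC on Apr 5.
Add 15 hours 46 minutes travel time → 14:35 UTC (Apr 6).
Atlanta is UTC−4:00, so local arrival = 14:35 − 4:00 = 10:35 on Apr 6.

10:35 on Apr 6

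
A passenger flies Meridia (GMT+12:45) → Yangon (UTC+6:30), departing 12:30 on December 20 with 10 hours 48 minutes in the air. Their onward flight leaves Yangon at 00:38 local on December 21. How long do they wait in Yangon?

Convert departure to UTC: 12:30 − 12:45 = 23:45 UTC on Dec 19.
Add 10 hours and 48 minutes flight time → 10:33 UTC (Dec 20).
Yangon is UTC+6:30, so local arrival = 10:33 + 6:30 = 17:03 on Dec 20.
Layover = 00:38 − 17:03 (+1 day) = 7 hours 35 minutes.

7 hours 35 minutes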